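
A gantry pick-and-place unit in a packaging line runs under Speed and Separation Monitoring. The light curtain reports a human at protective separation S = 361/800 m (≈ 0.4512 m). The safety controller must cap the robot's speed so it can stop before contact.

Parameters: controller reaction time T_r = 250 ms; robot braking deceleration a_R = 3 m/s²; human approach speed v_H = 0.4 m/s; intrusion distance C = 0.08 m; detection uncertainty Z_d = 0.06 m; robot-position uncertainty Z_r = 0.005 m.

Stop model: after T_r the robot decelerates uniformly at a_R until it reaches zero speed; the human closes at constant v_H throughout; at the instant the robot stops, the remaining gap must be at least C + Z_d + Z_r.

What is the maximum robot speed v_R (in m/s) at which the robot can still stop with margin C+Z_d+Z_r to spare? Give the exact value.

v_R_max = 9/20 m/s = 0.4500 m/s

collect terms ⇒ (1/6)·v_R² + (23/60)·v_R + (-33/160) = 0
  disc = (23/60)² − 4·(1/6)·(-33/160) = 64/225 ; √disc = 8/15
  v_R = (−(23/60) + 8/15) / (2·(1/6)) = 9/20 m/s
check:
T_s = v_R/a_R = (9/20)/3 = 0.1500 s
robot covers v_R·T_r = 0.4500·0.2500 = 0.1125 m before braking
robot under decel: 0.4500²/(2·3.0000) = 0.0338 m
human closes 0.4000·0.4000 = 0.1600 m
residual clearance needed = 0.0800+0.0600+0.0050 = 0.1450 m
sum ≈ 0.1125+0.0338+0.1600+0.1450 ≈ 0.4512 m = S ✓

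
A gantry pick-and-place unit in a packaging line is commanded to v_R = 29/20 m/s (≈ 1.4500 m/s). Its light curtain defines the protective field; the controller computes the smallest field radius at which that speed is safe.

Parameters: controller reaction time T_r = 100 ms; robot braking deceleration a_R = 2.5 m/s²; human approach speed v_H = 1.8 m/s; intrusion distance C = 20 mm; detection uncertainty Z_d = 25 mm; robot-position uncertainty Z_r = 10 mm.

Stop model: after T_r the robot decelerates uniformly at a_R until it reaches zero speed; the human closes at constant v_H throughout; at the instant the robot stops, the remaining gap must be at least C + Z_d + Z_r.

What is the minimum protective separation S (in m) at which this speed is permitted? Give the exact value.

S_min = 3689/2000 m = 1.8445 m

braking lasts T_s = (29/20)/(5/2) = 0.5800 s
reaction-phase robot travel = 1.4500·0.1000 = 0.1450 m
braking distance = 1.4500²/(2·2.5000) = 0.4205 m
human over T_r+T_s: 1.8000·(0.1000+0.5800) = 1.2240 m
margins: 0.0200+0.0250+0.0100 = 0.0550 m
S_min ≈ 0.1450+0.4205+1.2240+0.0550  ⇒  S_min = 3689/2000 m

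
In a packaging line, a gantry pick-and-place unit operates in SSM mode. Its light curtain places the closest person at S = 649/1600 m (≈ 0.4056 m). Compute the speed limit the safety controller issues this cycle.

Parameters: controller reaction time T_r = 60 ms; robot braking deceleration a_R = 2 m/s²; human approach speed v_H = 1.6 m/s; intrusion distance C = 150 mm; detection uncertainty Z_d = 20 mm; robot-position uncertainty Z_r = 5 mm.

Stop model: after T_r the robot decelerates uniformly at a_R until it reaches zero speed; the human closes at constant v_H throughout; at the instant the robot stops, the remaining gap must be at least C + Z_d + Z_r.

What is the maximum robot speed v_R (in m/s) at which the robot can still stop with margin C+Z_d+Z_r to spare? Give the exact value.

v_R_max = 3/20 m/s = 0.1500 m/s

at the boundary: (1/4)·v² + (43/50)·v + (-1077/8000) = 0
  disc = (43/50)² − 4·(1/4)·(-1077/8000) = 34969/40000 ; √disc = 187/200
  v_R = (−(43/50) + 187/200) / (2·(1/4)) = 3/20 m/s
check:
stop time T_s = (3/20)/2 = 0.0750 s
reaction-phase robot travel = 0.1500·0.0600 = 0.0090 m
braking distance = 0.1500²/(2·2.0000) = 0.0056 m
human closes 1.6000·0.1350 = 0.2160 m
margins: 0.1500+0.0200+0.0050 = 0.1750 m
sum ≈ 0.0090+0.0056+0.2160+0.1750 ≈ 0.4056 m = S ✓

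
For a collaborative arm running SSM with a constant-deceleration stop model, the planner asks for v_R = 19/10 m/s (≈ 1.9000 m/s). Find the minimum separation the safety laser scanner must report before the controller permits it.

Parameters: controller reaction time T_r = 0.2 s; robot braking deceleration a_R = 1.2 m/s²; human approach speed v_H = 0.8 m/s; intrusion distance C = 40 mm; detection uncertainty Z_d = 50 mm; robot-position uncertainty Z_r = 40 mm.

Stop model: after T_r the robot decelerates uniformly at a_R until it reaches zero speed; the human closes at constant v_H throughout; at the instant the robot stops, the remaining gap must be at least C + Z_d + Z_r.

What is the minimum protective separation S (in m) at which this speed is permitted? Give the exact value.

stop time T_s = (19/10)/(6/5) = 1.5833 s
robot in T_r: 1.9000·0.2000 = 0.3800 m
robot covers 1.9000·1.5833 − ½·1.2000·1.5833² = 1.5042 m while stopping
human closes 0.8000·1.7833 = 1.4267 m
residual clearance needed = 0.0400+0.0500+0.0400 = 0.1300 m
S_min ≈ 0.3800+1.5042+1.4267+0.1300  ⇒  S_min = 4129/1200 m

S_min = 4129/1200 m = 3.4408 m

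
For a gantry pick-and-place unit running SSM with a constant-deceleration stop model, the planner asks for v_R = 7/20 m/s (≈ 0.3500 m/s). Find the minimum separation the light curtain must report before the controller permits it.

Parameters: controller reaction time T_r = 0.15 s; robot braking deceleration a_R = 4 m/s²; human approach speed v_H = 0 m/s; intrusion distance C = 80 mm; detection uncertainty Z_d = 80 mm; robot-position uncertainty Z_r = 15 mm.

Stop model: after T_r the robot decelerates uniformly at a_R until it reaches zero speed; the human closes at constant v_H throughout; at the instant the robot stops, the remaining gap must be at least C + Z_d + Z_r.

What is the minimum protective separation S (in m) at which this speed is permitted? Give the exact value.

S_min = 777/3200 m = 0.2428 m

stop time T_s = (7/20)/4 = 0.0875 s
reaction-phase robot travel = 0.3500·0.1500 = 0.0525 m
robot under decel: 0.3500²/(2·4.0000) = 0.0153 m
person approaches 0.0000·(0.1500+0.0875) = 0.0000 m
C+Z_d+Z_r = 0.0800+0.0800+0.0150 = 0.1750 m
S_min ≈ 0.0525+0.0153+0.0000+0.1750  ⇒  S_min = 777/3200 m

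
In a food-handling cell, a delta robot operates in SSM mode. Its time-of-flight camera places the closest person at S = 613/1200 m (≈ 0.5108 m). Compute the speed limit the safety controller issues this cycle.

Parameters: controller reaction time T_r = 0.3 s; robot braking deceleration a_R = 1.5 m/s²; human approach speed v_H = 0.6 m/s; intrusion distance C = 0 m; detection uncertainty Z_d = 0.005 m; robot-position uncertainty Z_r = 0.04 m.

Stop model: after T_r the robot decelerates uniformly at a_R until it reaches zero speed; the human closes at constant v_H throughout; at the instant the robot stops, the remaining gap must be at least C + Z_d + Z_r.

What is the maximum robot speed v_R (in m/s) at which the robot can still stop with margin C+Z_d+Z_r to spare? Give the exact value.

v_R_max = 7/20 m/s = 0.3500 m/s

quadratic (1/3)·v² + (7/10)·v + (-343/1200) = 0
  disc = (7/10)² − 4·(1/3)·(-343/1200) = 196/225 ; √disc = 14/15
  v_R = (−(7/10) + 14/15) / (2·(1/3)) = 7/20 m/s
check:
T_s = v_R/a_R = (7/20)/(3/2) = 0.2333 s
robot covers v_R·T_r = 0.3500·0.3000 = 0.1050 m before braking
robot under decel: 0.3500²/(2·1.5000) = 0.0408 m
person approaches 0.6000·(0.3000+0.2333) = 0.3200 m
residual clearance needed = 0.0000+0.0050+0.0400 = 0.0450 m
sum ≈ 0.1050+0.0408+0.3200+0.0450 ≈ 0.5108 m = S ✓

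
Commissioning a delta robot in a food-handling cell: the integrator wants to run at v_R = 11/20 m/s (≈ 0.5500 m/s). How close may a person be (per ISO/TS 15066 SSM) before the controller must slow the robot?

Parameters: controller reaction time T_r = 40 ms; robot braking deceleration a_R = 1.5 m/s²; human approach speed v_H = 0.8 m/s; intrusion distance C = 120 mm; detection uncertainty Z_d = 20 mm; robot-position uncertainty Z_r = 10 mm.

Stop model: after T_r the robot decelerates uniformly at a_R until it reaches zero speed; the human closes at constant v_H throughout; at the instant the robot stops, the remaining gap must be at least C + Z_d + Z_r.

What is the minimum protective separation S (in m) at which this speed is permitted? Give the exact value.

braking lasts T_s = (11/20)/(3/2) = 0.3667 s
robot in T_r: 0.5500·0.0400 = 0.0220 m
robot covers 0.5500·0.3667 − ½·1.5000·0.3667² = 0.1008 m while stopping
human closes 0.8000·0.4067 = 0.3253 m
C+Z_d+Z_r = 0.1200+0.0200+0.0100 = 0.1500 m
S_min ≈ 0.0220+0.1008+0.3253+0.1500  ⇒  S_min = 3589/6000 m

S_min = 3589/6000 m = 0.5982 m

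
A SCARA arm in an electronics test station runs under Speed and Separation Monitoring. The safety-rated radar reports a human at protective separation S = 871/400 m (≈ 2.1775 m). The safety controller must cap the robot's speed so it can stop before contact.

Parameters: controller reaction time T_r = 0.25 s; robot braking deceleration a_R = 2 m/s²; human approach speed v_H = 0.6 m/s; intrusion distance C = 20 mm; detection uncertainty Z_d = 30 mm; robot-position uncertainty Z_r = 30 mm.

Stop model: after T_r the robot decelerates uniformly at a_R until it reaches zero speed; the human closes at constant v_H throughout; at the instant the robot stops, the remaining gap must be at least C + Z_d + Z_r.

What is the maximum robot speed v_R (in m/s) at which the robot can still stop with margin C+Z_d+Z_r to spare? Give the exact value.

quadratic (1/4)·v² + (11/20)·v + (-779/400) = 0
  disc = (11/20)² − 4·(1/4)·(-779/400) = 9/4 ; √disc = 3/2
  v_R = (−(11/20) + 3/2) / (2·(1/4)) = 19/10 m/s
check:
stop time T_s = (19/10)/2 = 0.9500 s
reaction-phase robot travel = 1.9000·0.2500 = 0.4750 m
robot under decel: 1.9000²/(2·2.0000) = 0.9025 m
person approaches 0.6000·(0.2500+0.9500) = 0.7200 m
residual clearance needed = 0.0200+0.0300+0.0300 = 0.0800 m
sum ≈ 0.4750+0.9025+0.7200+0.0800 ≈ 2.1775 m = S ✓

v_R_max = 19/10 m/s = 1.9000 m/s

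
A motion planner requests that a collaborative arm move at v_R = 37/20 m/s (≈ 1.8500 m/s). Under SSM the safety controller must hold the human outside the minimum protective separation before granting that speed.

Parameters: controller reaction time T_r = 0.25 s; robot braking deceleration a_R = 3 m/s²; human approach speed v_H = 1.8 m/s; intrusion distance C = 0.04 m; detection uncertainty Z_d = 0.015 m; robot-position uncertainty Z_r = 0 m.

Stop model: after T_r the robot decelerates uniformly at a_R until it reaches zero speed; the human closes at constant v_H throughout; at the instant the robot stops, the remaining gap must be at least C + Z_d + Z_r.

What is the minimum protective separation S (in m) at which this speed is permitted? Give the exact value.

braking lasts T_s = (37/20)/3 = 0.6167 s
reaction-phase robot travel = 1.8500·0.2500 = 0.4625 m
robot covers 1.8500·0.6167 − ½·3.0000·0.6167² = 0.5704 m while stopping
person approaches 1.8000·(0.2500+0.6167) = 1.5600 m
residual clearance needed = 0.0400+0.0150+0.0000 = 0.0550 m
S_min ≈ 0.4625+0.5704+1.5600+0.0550  ⇒  S_min = 1271/480 m

S_min = 1271/480 m = 2.6479 m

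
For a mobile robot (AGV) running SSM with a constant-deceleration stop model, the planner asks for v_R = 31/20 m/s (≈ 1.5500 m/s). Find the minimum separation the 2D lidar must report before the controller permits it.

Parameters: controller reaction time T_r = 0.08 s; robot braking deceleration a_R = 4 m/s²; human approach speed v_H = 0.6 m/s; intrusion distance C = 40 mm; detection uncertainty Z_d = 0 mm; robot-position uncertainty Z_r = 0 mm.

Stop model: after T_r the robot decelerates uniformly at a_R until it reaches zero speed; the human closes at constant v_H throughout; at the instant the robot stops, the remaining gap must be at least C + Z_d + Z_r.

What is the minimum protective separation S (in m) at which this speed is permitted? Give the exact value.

S_min = 11917/16000 m = 0.7448 m

T_s = v_R/a_R = (31/20)/4 = 0.3875 s
robot in T_r: 1.5500·0.0800 = 0.1240 m
robot under decel: 1.5500²/(2·4.0000) = 0.3003 m
person approaches 0.6000·(0.0800+0.3875) = 0.2805 m
residual clearance needed = 0.0400+0.0000+0.0000 = 0.0400 m
S_min ≈ 0.1240+0.3003+0.2805+0.0400  ⇒  S_min = 11917/16000 m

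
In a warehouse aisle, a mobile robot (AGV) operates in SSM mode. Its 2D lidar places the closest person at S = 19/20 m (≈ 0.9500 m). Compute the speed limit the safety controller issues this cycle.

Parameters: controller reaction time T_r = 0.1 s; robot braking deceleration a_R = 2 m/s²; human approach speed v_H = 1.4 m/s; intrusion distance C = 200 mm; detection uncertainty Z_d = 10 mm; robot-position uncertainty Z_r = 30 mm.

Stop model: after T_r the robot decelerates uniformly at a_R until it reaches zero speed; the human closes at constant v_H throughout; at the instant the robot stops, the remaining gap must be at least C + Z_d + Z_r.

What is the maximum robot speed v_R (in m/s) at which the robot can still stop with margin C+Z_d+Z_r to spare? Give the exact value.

collect terms ⇒ (1/4)·v_R² + (4/5)·v_R + (-57/100) = 0
  disc = (4/5)² − 4·(1/4)·(-57/100) = 121/100 ; √disc = 11/10
  v_R = (−(4/5) + 11/10) / (2·(1/4)) = 3/5 m/s
check:
stop time T_s = (3/5)/2 = 0.3000 s
robot in T_r: 0.6000·0.1000 = 0.0600 m
robot under decel: 0.6000²/(2·2.0000) = 0.0900 m
human over T_r+T_s: 1.4000·(0.1000+0.3000) = 0.5600 m
residual clearance needed = 0.2000+0.0100+0.0300 = 0.2400 m
sum ≈ 0.0600+0.0900+0.5600+0.2400 ≈ 0.9500 m = S ✓

v_R_max = 3/5 m/s = 0.6000 m/s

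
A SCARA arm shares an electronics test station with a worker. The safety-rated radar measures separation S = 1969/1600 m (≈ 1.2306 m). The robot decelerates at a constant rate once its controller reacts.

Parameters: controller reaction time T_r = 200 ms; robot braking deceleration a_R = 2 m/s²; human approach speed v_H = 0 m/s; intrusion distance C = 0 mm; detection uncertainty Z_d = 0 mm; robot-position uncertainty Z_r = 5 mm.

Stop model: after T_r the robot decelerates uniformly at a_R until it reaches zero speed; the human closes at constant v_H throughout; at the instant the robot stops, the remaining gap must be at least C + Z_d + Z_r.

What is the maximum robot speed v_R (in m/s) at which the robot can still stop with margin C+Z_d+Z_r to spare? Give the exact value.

collect terms ⇒ (1/4)·v_R² + (1/5)·v_R + (-1961/1600) = 0
  disc = (1/5)² − 4·(1/4)·(-1961/1600) = 81/64 ; √disc = 9/8
  v_R = (−(1/5) + 9/8) / (2·(1/4)) = 37/20 m/s
check:
T_s = v_R/a_R = (37/20)/2 = 0.9250 s
robot in T_r: 1.8500·0.2000 = 0.3700 m
braking distance = 1.8500²/(2·2.0000) = 0.8556 m
human over T_r+T_s: 0.0000·(0.2000+0.9250) = 0.0000 m
residual clearance needed = 0.0000+0.0000+0.0050 = 0.0050 m
sum ≈ 0.3700+0.8556+0.0000+0.0050 ≈ 1.2306 m = S ✓

v_R_max = 37/20 m/s = 1.8500 m/s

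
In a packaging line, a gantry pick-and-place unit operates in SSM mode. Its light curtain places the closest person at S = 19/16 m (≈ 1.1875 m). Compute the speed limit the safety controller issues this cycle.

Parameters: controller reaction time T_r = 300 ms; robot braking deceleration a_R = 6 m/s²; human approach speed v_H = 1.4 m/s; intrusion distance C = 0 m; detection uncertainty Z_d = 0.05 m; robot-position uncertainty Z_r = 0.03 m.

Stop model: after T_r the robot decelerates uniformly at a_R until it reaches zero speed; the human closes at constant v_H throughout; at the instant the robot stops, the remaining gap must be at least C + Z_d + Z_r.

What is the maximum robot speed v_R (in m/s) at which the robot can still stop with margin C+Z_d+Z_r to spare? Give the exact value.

v_R_max = 11/10 m/s = 1.1000 m/s

at the boundary: (1/12)·v² + (8/15)·v + (-11/16) = 0
  disc = (8/15)² − 4·(1/12)·(-11/16) = 1849/3600 ; √disc = 43/60
  v_R = (−(8/15) + 43/60) / (2·(1/12)) = 11/10 m/s
check:
stop time T_s = (11/10)/6 = 0.1833 s
robot covers v_R·T_r = 1.1000·0.3000 = 0.3300 m before braking
braking distance = 1.1000²/(2·6.0000) = 0.1008 m
person approaches 1.4000·(0.3000+0.1833) = 0.6767 m
C+Z_d+Z_r = 0.0000+0.0500+0.0300 = 0.0800 m
sum ≈ 0.3300+0.1008+0.6767+0.0800 ≈ 1.1875 m = S ✓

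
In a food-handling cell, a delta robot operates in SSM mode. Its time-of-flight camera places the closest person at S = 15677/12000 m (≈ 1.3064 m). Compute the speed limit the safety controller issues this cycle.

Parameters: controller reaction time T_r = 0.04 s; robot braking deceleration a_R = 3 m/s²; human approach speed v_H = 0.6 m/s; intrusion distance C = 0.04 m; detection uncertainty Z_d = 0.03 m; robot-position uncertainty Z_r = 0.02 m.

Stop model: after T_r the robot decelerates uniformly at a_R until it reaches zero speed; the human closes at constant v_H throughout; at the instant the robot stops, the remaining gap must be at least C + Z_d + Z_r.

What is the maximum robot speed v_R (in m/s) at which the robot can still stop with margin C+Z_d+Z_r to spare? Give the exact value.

collect terms ⇒ (1/6)·v_R² + (6/25)·v_R + (-14309/12000) = 0
  disc = (6/25)² − 4·(1/6)·(-14309/12000) = 76729/90000 ; √disc = 277/300
  v_R = (−(6/25) + 277/300) / (2·(1/6)) = 41/20 m/s
check:
stop time T_s = (41/20)/3 = 0.6833 s
reaction-phase robot travel = 2.0500·0.0400 = 0.0820 m
robot covers 2.0500·0.6833 − ½·3.0000·0.6833² = 0.7004 m while stopping
person approaches 0.6000·(0.0400+0.6833) = 0.4340 m
margins: 0.0400+0.0300+0.0200 = 0.0900 m
sum ≈ 0.0820+0.7004+0.4340+0.0900 ≈ 1.3064 m = S ✓

v_R_max = 41/20 m/s = 2.0500 m/s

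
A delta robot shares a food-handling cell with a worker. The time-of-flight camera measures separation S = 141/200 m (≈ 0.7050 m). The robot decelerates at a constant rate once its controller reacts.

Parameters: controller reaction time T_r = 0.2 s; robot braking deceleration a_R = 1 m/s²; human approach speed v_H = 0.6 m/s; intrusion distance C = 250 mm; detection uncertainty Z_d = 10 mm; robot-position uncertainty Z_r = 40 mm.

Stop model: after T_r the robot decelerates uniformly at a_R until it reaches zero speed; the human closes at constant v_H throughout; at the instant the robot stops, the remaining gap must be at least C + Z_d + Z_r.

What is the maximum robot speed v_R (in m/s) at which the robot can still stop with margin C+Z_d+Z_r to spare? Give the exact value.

v_R_max = 3/10 m/s = 0.3000 m/s

at the boundary: (1/2)·v² + (4/5)·v + (-57/200) = 0
  disc = (4/5)² − 4·(1/2)·(-57/200) = 121/100 ; √disc = 11/10
  v_R = (−(4/5) + 11/10) / (2·(1/2)) = 3/10 m/s
check:
T_s = v_R/a_R = (3/10)/1 = 0.3000 s
robot in T_r: 0.3000·0.2000 = 0.0600 m
braking distance = 0.3000²/(2·1.0000) = 0.0450 m
human closes 0.6000·0.5000 = 0.3000 m
residual clearance needed = 0.2500+0.0100+0.0400 = 0.3000 m
sum ≈ 0.0600+0.0450+0.3000+0.3000 ≈ 0.7050 m = S ✓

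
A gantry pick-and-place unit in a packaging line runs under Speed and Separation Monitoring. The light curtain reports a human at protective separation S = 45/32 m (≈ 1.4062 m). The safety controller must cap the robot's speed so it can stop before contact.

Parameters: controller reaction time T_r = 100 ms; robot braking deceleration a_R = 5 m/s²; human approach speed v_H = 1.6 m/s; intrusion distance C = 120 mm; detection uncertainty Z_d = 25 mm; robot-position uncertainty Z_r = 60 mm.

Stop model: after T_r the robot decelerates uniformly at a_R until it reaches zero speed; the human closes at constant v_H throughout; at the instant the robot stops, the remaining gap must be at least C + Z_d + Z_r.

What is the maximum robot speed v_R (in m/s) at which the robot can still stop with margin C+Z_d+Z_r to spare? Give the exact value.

v_R_max = 7/4 m/s = 1.7500 m/s

at the boundary: (1/10)·v² + (21/50)·v + (-833/800) = 0
  disc = (21/50)² − 4·(1/10)·(-833/800) = 5929/10000 ; √disc = 77/100
  v_R = (−(21/50) + 77/100) / (2·(1/10)) = 7/4 m/s
check:
T_s = v_R/a_R = (7/4)/5 = 0.3500 s
reaction-phase robot travel = 1.7500·0.1000 = 0.1750 m
braking distance = 1.7500²/(2·5.0000) = 0.3063 m
human closes 1.6000·0.4500 = 0.7200 m
margins: 0.1200+0.0250+0.0600 = 0.2050 m
sum ≈ 0.1750+0.3063+0.7200+0.2050 ≈ 1.4062 m = S ✓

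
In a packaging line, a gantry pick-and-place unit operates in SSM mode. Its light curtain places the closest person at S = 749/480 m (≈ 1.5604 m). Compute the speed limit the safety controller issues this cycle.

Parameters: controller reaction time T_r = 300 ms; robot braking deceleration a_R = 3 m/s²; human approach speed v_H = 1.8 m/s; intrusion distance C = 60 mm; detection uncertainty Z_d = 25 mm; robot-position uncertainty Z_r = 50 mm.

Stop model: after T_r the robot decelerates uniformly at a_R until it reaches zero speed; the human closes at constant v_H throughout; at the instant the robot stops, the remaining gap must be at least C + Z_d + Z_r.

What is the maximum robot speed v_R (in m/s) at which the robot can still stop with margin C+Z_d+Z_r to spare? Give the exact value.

v_R_max = 17/20 m/s = 0.8500 m/s

collect terms ⇒ (1/6)·v_R² + (9/10)·v_R + (-85/96) = 0
  disc = (9/10)² − 4·(1/6)·(-85/96) = 5041/3600 ; √disc = 71/60
  v_R = (−(9/10) + 71/60) / (2·(1/6)) = 17/20 m/s
check:
braking lasts T_s = (17/20)/3 = 0.2833 s
robot covers v_R·T_r = 0.8500·0.3000 = 0.2550 m before braking
robot under decel: 0.8500²/(2·3.0000) = 0.1204 m
human over T_r+T_s: 1.8000·(0.3000+0.2833) = 1.0500 m
margins: 0.0600+0.0250+0.0500 = 0.1350 m
sum ≈ 0.2550+0.1204+1.0500+0.1350 ≈ 1.5604 m = S ✓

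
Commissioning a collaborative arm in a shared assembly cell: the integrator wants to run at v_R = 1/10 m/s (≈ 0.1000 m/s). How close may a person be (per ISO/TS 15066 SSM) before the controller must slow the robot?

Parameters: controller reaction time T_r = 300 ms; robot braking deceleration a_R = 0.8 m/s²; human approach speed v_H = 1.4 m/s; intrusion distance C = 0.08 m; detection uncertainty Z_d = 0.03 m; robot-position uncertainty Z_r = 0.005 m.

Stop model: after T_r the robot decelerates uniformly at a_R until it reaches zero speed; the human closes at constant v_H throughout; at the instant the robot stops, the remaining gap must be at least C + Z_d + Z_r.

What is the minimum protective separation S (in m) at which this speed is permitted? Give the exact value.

braking lasts T_s = (1/10)/(4/5) = 0.1250 s
reaction-phase robot travel = 0.1000·0.3000 = 0.0300 m
braking distance = 0.1000²/(2·0.8000) = 0.0063 m
human over T_r+T_s: 1.4000·(0.3000+0.1250) = 0.5950 m
residual clearance needed = 0.0800+0.0300+0.0050 = 0.1150 m
S_min ≈ 0.0300+0.0063+0.5950+0.1150  ⇒  S_min = 597/800 m

S_min = 597/800 m = 0.7462 m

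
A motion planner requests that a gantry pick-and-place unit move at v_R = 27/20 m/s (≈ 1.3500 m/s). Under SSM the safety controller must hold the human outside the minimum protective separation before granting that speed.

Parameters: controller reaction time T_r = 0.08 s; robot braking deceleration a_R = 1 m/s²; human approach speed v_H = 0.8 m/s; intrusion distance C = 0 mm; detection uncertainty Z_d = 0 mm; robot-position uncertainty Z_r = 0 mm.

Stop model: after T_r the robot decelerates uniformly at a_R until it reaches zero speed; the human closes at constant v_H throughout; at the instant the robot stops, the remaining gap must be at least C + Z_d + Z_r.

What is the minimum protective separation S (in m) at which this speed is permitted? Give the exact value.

stop time T_s = (27/20)/1 = 1.3500 s
robot in T_r: 1.3500·0.0800 = 0.1080 m
braking distance = 1.3500²/(2·1.0000) = 0.9113 m
person approaches 0.8000·(0.0800+1.3500) = 1.1440 m
residual clearance needed = 0.0000+0.0000+0.0000 = 0.0000 m
S_min ≈ 0.1080+0.9113+1.1440+0.0000  ⇒  S_min = 8653/4000 m

S_min = 8653/4000 m = 2.1633 m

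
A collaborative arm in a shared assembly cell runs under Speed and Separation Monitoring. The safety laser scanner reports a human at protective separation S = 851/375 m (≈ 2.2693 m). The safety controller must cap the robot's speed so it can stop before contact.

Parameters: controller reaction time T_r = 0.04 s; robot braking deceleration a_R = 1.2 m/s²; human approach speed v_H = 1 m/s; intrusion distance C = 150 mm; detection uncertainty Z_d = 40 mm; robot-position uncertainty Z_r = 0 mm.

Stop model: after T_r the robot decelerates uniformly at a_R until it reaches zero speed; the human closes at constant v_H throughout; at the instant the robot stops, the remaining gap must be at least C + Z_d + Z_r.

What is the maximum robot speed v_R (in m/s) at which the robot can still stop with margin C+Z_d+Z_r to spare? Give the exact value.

quadratic (5/12)·v² + (131/150)·v + (-3059/1500) = 0
  disc = (131/150)² − 4·(5/12)·(-3059/1500) = 2601/625 ; √disc = 51/25
  v_R = (−(131/150) + 51/25) / (2·(5/12)) = 7/5 m/s
check:
stop time T_s = (7/5)/(6/5) = 1.1667 s
reaction-phase robot travel = 1.4000·0.0400 = 0.0560 m
robot under decel: 1.4000²/(2·1.2000) = 0.8167 m
person approaches 1.0000·(0.0400+1.1667) = 1.2067 m
margins: 0.1500+0.0400+0.0000 = 0.1900 m
sum ≈ 0.0560+0.8167+1.2067+0.1900 ≈ 2.2693 m = S ✓

v_R_max = 7/5 m/s = 1.4000 m/s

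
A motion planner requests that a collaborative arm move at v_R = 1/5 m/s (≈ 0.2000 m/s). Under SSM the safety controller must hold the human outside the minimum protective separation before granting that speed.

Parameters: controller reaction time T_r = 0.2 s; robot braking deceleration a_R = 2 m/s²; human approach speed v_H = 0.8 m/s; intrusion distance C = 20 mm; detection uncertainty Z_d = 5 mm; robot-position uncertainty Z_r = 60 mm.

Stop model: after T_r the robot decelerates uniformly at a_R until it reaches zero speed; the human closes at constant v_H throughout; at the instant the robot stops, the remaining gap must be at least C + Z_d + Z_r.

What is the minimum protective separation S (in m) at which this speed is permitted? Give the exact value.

S_min = 3/8 m = 0.3750 m

braking lasts T_s = (1/5)/2 = 0.1000 s
robot in T_r: 0.2000·0.2000 = 0.0400 m
robot covers 0.2000·0.1000 − ½·2.0000·0.1000² = 0.0100 m while stopping
person approaches 0.8000·(0.2000+0.1000) = 0.2400 m
C+Z_d+Z_r = 0.0200+0.0050+0.0600 = 0.0850 m
S_min ≈ 0.0400+0.0100+0.2400+0.0850  ⇒  S_min = 3/8 m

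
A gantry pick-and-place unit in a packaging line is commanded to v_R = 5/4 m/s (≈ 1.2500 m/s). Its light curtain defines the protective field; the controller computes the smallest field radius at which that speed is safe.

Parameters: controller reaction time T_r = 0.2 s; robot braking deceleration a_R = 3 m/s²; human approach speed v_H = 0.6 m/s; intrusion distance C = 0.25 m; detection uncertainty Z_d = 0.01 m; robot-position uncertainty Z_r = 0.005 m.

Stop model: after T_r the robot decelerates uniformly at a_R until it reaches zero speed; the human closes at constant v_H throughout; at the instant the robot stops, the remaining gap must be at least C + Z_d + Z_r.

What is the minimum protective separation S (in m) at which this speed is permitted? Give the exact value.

T_s = v_R/a_R = (5/4)/3 = 0.4167 s
reaction-phase robot travel = 1.2500·0.2000 = 0.2500 m
robot covers 1.2500·0.4167 − ½·3.0000·0.4167² = 0.2604 m while stopping
person approaches 0.6000·(0.2000+0.4167) = 0.3700 m
residual clearance needed = 0.2500+0.0100+0.0050 = 0.2650 m
S_min ≈ 0.2500+0.2604+0.3700+0.2650  ⇒  S_min = 2749/2400 m

S_min = 2749/2400 m = 1.1454 m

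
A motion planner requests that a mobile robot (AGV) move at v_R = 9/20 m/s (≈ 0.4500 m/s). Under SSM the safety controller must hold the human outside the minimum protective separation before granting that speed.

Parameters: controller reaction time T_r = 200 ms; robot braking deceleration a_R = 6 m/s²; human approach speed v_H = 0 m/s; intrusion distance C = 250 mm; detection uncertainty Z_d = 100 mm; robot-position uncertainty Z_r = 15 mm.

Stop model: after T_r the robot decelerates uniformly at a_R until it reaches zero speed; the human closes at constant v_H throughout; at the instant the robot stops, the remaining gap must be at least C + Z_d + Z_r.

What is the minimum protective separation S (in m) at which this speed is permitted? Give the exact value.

stop time T_s = (9/20)/6 = 0.0750 s
robot in T_r: 0.4500·0.2000 = 0.0900 m
braking distance = 0.4500²/(2·6.0000) = 0.0169 m
human over T_r+T_s: 0.0000·(0.2000+0.0750) = 0.0000 m
margins: 0.2500+0.1000+0.0150 = 0.3650 m
S_min ≈ 0.0900+0.0169+0.0000+0.3650  ⇒  S_min = 151/320 m

S_min = 151/320 m = 0.4719 m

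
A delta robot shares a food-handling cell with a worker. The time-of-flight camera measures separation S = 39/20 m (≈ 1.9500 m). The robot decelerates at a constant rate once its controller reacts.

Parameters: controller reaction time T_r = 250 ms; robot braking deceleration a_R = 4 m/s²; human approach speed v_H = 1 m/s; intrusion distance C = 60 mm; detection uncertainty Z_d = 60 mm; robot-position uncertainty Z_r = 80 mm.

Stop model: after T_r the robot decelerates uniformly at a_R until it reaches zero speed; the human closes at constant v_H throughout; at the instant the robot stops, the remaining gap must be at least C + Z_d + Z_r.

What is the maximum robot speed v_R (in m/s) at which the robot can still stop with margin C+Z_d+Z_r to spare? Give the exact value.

quadratic (1/8)·v² + (1/2)·v + (-3/2) = 0
  disc = (1/2)² − 4·(1/8)·(-3/2) = 1 ; √disc = 1
  v_R = (−(1/2) + 1) / (2·(1/8)) = 2 m/s
check:
braking lasts T_s = 2/4 = 0.5000 s
robot in T_r: 2.0000·0.2500 = 0.5000 m
robot covers 2.0000·0.5000 − ½·4.0000·0.5000² = 0.5000 m while stopping
human over T_r+T_s: 1.0000·(0.2500+0.5000) = 0.7500 m
residual clearance needed = 0.0600+0.0600+0.0800 = 0.2000 m
sum ≈ 0.5000+0.5000+0.7500+0.2000 ≈ 1.9500 m = S ✓

v_R_max = 2 m/s = 2.0000 m/s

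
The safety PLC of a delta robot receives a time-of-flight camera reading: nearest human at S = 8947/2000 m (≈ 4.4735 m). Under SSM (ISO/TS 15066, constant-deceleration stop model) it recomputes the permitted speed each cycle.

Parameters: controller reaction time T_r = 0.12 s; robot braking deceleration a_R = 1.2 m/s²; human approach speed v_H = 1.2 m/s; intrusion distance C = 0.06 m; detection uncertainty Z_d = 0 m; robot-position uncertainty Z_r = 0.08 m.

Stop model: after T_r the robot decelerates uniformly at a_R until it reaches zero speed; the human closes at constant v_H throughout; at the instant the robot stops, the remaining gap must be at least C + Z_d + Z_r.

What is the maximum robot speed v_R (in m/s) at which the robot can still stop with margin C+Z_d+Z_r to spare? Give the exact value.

v_R_max = 21/10 m/s = 2.1000 m/s

quadratic (5/12)·v² + (28/25)·v + (-8379/2000) = 0
  disc = (28/25)² − 4·(5/12)·(-8379/2000) = 82369/10000 ; √disc = 287/100
  v_R = (−(28/25) + 287/100) / (2·(5/12)) = 21/10 m/s
check:
T_s = v_R/a_R = (21/10)/(6/5) = 1.7500 s
robot in T_r: 2.1000·0.1200 = 0.2520 m
robot under decel: 2.1000²/(2·1.2000) = 1.8375 m
human over T_r+T_s: 1.2000·(0.1200+1.7500) = 2.2440 m
residual clearance needed = 0.0600+0.0000+0.0800 = 0.1400 m
sum ≈ 0.2520+1.8375+2.2440+0.1400 ≈ 4.4735 m = S ✓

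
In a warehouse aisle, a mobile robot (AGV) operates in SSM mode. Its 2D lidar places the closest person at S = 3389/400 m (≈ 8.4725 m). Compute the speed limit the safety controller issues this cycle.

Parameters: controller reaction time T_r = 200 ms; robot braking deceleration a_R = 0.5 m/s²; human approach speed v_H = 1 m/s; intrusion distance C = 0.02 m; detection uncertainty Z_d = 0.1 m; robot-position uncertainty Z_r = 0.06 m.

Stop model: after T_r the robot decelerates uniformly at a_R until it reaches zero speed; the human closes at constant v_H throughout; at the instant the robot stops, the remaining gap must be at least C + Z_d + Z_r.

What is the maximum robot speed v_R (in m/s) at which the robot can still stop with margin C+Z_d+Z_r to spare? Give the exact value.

v_R_max = 39/20 m/s = 1.9500 m/s

quadratic (1)·v² + (11/5)·v + (-3237/400) = 0
  disc = (11/5)² − 4·(1)·(-3237/400) = 3721/100 ; √disc = 61/10
  v_R = (−(11/5) + 61/10) / (2·(1)) = 39/20 m/s
check:
stop time T_s = (39/20)/(1/2) = 3.9000 s
robot covers v_R·T_r = 1.9500·0.2000 = 0.3900 m before braking
braking distance = 1.9500²/(2·0.5000) = 3.8025 m
person approaches 1.0000·(0.2000+3.9000) = 4.1000 m
residual clearance needed = 0.0200+0.1000+0.0600 = 0.1800 m
sum ≈ 0.3900+3.8025+4.1000+0.1800 ≈ 8.4725 m = S ✓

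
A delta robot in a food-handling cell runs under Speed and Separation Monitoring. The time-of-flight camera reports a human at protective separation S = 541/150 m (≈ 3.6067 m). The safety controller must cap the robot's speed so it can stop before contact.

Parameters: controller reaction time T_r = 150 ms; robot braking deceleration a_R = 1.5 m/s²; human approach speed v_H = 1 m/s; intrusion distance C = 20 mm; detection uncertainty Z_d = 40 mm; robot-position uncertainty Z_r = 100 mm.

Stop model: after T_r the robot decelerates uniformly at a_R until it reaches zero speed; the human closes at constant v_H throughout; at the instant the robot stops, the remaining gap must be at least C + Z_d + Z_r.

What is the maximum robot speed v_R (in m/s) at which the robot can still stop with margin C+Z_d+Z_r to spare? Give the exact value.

at the boundary: (1/3)·v² + (49/60)·v + (-989/300) = 0
  disc = (49/60)² − 4·(1/3)·(-989/300) = 81/16 ; √disc = 9/4
  v_R = (−(49/60) + 9/4) / (2·(1/3)) = 43/20 m/s
check:
stop time T_s = (43/20)/(3/2) = 1.4333 s
robot in T_r: 2.1500·0.1500 = 0.3225 m
robot covers 2.1500·1.4333 − ½·1.5000·1.4333² = 1.5408 m while stopping
person approaches 1.0000·(0.1500+1.4333) = 1.5833 m
C+Z_d+Z_r = 0.0200+0.0400+0.1000 = 0.1600 m
sum ≈ 0.3225+1.5408+1.5833+0.1600 ≈ 3.6067 m = S ✓

v_R_max = 43/20 m/s = 2.1500 m/s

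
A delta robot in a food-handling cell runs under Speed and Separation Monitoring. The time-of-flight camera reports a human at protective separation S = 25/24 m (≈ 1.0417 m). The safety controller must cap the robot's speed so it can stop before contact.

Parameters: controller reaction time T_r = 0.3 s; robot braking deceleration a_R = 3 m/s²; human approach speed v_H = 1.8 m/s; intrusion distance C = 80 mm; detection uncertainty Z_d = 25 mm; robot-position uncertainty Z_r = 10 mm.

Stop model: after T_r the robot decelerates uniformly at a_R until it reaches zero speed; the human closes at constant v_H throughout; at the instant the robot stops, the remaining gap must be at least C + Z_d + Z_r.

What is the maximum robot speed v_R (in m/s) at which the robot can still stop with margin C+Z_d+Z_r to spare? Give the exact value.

at the boundary: (1/6)·v² + (9/10)·v + (-29/75) = 0
  disc = (9/10)² − 4·(1/6)·(-29/75) = 961/900 ; √disc = 31/30
  v_R = (−(9/10) + 31/30) / (2·(1/6)) = 2/5 m/s
check:
stop time T_s = (2/5)/3 = 0.1333 s
robot covers v_R·T_r = 0.4000·0.3000 = 0.1200 m before braking
robot under decel: 0.4000²/(2·3.0000) = 0.0267 m
human closes 1.8000·0.4333 = 0.7800 m
C+Z_d+Z_r = 0.0800+0.0250+0.0100 = 0.1150 m
sum ≈ 0.1200+0.0267+0.7800+0.1150 ≈ 1.0417 m = S ✓

v_R_max = 2/5 m/s = 0.4000 m/s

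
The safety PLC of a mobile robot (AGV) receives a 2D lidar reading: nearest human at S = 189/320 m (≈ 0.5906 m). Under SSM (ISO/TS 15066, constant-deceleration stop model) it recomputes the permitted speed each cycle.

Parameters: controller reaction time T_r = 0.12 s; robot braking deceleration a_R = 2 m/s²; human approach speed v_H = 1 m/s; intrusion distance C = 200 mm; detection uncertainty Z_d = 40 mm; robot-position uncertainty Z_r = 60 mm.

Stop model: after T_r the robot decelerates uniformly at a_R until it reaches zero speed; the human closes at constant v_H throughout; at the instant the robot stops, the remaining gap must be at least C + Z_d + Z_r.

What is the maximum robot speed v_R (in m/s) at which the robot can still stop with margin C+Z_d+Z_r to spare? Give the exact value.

v_R_max = 1/4 m/s = 0.2500 m/s

collect terms ⇒ (1/4)·v_R² + (31/50)·v_R + (-273/1600) = 0
  disc = (31/50)² − 4·(1/4)·(-273/1600) = 22201/40000 ; √disc = 149/200
  v_R = (−(31/50) + 149/200) / (2·(1/4)) = 1/4 m/s
check:
T_s = v_R/a_R = (1/4)/2 = 0.1250 s
reaction-phase robot travel = 0.2500·0.1200 = 0.0300 m
robot under decel: 0.2500²/(2·2.0000) = 0.0156 m
human over T_r+T_s: 1.0000·(0.1200+0.1250) = 0.2450 m
residual clearance needed = 0.2000+0.0400+0.0600 = 0.3000 m
sum ≈ 0.0300+0.0156+0.2450+0.3000 ≈ 0.5906 m = S ✓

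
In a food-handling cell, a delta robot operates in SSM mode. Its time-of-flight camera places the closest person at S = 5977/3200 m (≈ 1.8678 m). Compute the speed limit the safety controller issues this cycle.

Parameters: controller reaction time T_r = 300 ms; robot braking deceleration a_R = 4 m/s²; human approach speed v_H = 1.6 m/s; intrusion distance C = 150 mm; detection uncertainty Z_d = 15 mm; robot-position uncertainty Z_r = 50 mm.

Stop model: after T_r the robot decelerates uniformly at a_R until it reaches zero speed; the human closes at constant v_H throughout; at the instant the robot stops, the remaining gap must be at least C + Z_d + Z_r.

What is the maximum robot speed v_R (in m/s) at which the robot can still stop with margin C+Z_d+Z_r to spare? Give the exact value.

quadratic (1/8)·v² + (7/10)·v + (-3753/3200) = 0
  disc = (7/10)² − 4·(1/8)·(-3753/3200) = 6889/6400 ; √disc = 83/80
  v_R = (−(7/10) + 83/80) / (2·(1/8)) = 27/20 m/s
check:
T_s = v_R/a_R = (27/20)/4 = 0.3375 s
reaction-phase robot travel = 1.3500·0.3000 = 0.4050 m
robot under decel: 1.3500²/(2·4.0000) = 0.2278 m
human over T_r+T_s: 1.6000·(0.3000+0.3375) = 1.0200 m
margins: 0.1500+0.0150+0.0500 = 0.2150 m
sum ≈ 0.4050+0.2278+1.0200+0.2150 ≈ 1.8678 m = S ✓

v_R_max = 27/20 m/s = 1.3500 m/s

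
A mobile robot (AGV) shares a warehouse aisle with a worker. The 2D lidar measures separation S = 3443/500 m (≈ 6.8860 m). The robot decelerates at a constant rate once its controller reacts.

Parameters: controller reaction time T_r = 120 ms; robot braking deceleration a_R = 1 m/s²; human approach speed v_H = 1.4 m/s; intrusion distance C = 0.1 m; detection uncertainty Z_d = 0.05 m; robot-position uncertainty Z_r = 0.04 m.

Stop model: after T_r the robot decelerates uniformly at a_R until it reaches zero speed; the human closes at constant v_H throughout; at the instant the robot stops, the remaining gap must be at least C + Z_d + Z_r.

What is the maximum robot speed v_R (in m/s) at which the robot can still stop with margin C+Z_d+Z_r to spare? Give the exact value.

v_R_max = 12/5 m/s = 2.4000 m/s

quadratic (1/2)·v² + (38/25)·v + (-816/125) = 0
  disc = (38/25)² − 4·(1/2)·(-816/125) = 9604/625 ; √disc = 98/25
  v_R = (−(38/25) + 98/25) / (2·(1/2)) = 12/5 m/s
check:
braking lasts T_s = (12/5)/1 = 2.4000 s
robot covers v_R·T_r = 2.4000·0.1200 = 0.2880 m before braking
robot covers 2.4000·2.4000 − ½·1.0000·2.4000² = 2.8800 m while stopping
human over T_r+T_s: 1.4000·(0.1200+2.4000) = 3.5280 m
residual clearance needed = 0.1000+0.0500+0.0400 = 0.1900 m
sum ≈ 0.2880+2.8800+3.5280+0.1900 ≈ 6.8860 m = S ✓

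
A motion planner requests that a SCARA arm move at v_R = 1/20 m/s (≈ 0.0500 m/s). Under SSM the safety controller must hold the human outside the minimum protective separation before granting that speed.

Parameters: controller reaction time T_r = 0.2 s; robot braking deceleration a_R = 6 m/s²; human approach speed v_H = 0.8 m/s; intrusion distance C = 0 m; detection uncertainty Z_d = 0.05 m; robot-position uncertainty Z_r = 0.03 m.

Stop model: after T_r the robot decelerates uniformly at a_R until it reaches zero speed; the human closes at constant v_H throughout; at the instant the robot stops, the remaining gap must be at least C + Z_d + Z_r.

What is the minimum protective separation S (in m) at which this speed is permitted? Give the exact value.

S_min = 411/1600 m = 0.2569 m

braking lasts T_s = (1/20)/6 = 0.0083 s
reaction-phase robot travel = 0.0500·0.2000 = 0.0100 m
braking distance = 0.0500²/(2·6.0000) = 0.0002 m
human closes 0.8000·0.2083 = 0.1667 m
C+Z_d+Z_r = 0.0000+0.0500+0.0300 = 0.0800 m
S_min ≈ 0.0100+0.0002+0.1667+0.0800  ⇒  S_min = 411/1600 m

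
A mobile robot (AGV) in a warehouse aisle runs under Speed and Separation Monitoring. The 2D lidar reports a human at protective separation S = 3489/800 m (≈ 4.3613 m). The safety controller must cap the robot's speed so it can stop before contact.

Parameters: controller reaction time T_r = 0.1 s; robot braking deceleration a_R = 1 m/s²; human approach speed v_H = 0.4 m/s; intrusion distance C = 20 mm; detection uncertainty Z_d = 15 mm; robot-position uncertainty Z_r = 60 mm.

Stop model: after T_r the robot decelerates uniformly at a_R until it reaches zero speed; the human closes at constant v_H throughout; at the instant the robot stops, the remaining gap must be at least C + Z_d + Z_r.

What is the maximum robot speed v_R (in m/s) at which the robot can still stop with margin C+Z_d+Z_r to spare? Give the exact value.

v_R_max = 49/20 m/s = 2.4500 m/s

collect terms ⇒ (1/2)·v_R² + (1/2)·v_R + (-3381/800) = 0
  disc = (1/2)² − 4·(1/2)·(-3381/800) = 3481/400 ; √disc = 59/20
  v_R = (−(1/2) + 59/20) / (2·(1/2)) = 49/20 m/s
check:
stop time T_s = (49/20)/1 = 2.4500 s
robot in T_r: 2.4500·0.1000 = 0.2450 m
robot under decel: 2.4500²/(2·1.0000) = 3.0013 m
person approaches 0.4000·(0.1000+2.4500) = 1.0200 m
C+Z_d+Z_r = 0.0200+0.0150+0.0600 = 0.0950 m
sum ≈ 0.2450+3.0013+1.0200+0.0950 ≈ 4.3613 m = S ✓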